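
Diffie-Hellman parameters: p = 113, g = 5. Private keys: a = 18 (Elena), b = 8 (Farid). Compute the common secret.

109

Elena sends A = g^a mod p = 5^18 mod 113.
5^1 ≡ 5 (mod 113)
5^2 = (5^1)^2 ≡ 5^2 = 25 ≡ 25 (mod 113)
5^4 = (5^2)^2 ≡ 25^2 = 625 ≡ 60 (mod 113)
5^8 = (5^4)^2 ≡ 60^2 = 3600 ≡ 97 (mod 113)
5^16 = (5^8)^2 ≡ 97^2 = 9409 ≡ 30 (mod 113)
5^18 = 5^16 · 5^2 ≡ 30 · 25 ≡ 72 (mod 113).
So A = 72. Farid then computes K = A^b mod p = 72^8 mod 113.
72^1 ≡ 72 (mod 113)
72^2 = (72^1)^2 ≡ 72^2 = 5184 ≡ 99 (mod 113)
72^4 = (72^2)^2 ≡ 99^2 = 9801 ≡ 83 (mod 113)
72^8 = (72^4)^2 ≡ 83^2 = 6889 ≡ 109 (mod 113)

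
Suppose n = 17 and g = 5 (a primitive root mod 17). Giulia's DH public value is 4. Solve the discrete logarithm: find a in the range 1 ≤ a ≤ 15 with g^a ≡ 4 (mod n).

Try successive powers of 5 modulo 17:
5^1 ≡ 5
5^2 ≡ 8
5^3 ≡ 6
5^4 ≡ 13
5^5 ≡ 14
5^6 ≡ 2
5^7 ≡ 10
5^8 ≡ 16
5^9 ≡ 12
5^10 ≡ 9
5^11 ≡ 11
5^12 ≡ 4
Found: a = 12.

12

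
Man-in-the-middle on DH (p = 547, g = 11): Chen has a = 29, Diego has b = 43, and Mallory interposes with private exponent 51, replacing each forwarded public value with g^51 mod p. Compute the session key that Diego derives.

261

Diego receives Mallory's public value M = 11^51 mod 547 instead of the honest one.
11^1 ≡ 11 (mod 547)
11^2 = (11^1)^2 ≡ 11^2 = 121 ≡ 121 (mod 547)
11^4 = (11^2)^2 ≡ 121^2 = 14641 ≡ 419 (mod 547)
11^8 = (11^4)^2 ≡ 419^2 = 175561 ≡ 521 (mod 547)
11^16 = (11^8)^2 ≡ 521^2 = 271441 ≡ 129 (mod 547)
11^32 = (11^16)^2 ≡ 129^2 = 16641 ≡ 231 (mod 547)
11^51 = 11^32 · 11^16 · 11^2 · 11^1 ≡ 231 · 129 · 121 · 11 ≡ 46 (mod 547).
So M = 46. Diego computes K = M^43 mod 547.
46^1 ≡ 46 (mod 547)
46^2 = (46^1)^2 ≡ 46^2 = 2116 ≡ 475 (mod 547)
46^4 = (46^2)^2 ≡ 475^2 = 225625 ≡ 261 (mod 547)
46^8 = (46^4)^2 ≡ 261^2 = 68121 ≡ 293 (mod 547)
46^16 = (46^8)^2 ≡ 293^2 = 85849 ≡ 517 (mod 547)
46^32 = (46^16)^2 ≡ 517^2 = 267289 ≡ 353 (mod 547)
46^43 = 46^32 · 46^8 · 46^2 · 46^1 ≡ 353 · 293 · 475 · 46 ≡ 261 (mod 547).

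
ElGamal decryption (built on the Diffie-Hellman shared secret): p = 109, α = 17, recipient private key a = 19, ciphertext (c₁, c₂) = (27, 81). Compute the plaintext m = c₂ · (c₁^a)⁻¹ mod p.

3

Shared mask s = c₁^a mod p = 27^19 mod 109.
27^1 ≡ 27 (mod 109)
27^2 = (27^1)^2 ≡ 27^2 = 729 ≡ 75 (mod 109)
27^4 = (27^2)^2 ≡ 75^2 = 5625 ≡ 66 (mod 109)
27^8 = (27^4)^2 ≡ 66^2 = 4356 ≡ 105 (mod 109)
27^16 = (27^8)^2 ≡ 105^2 = 11025 ≡ 16 (mod 109)
27^19 = 27^16 · 27^2 · 27^1 ≡ 16 · 75 · 27 ≡ 27 (mod 109).
So s = 27; s⁻¹ ≡ 105 (mod 109).
m = c₂ · s⁻¹ mod 109 = 81 · 105 mod 109 = 3.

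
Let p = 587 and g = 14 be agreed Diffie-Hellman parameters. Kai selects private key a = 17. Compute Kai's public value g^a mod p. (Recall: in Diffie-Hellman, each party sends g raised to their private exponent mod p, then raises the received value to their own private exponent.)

34

Public value = 14^17 mod 587.
14^1 ≡ 14 (mod 587)
14^2 = (14^1)^2 ≡ 14^2 = 196 ≡ 196 (mod 587)
14^4 = (14^2)^2 ≡ 196^2 = 38416 ≡ 261 (mod 587)
14^8 = (14^4)^2 ≡ 261^2 = 68121 ≡ 29 (mod 587)
14^16 = (14^8)^2 ≡ 29^2 = 841 ≡ 254 (mod 587)
14^17 = 14^16 · 14^1 ≡ 254 · 14 ≡ 34 (mod 587).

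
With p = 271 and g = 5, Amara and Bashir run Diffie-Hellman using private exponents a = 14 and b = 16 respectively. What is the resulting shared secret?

114

Bashir sends B = g^b mod p = 5^16 mod 271.
5^1 ≡ 5 (mod 271)
5^2 = (5^1)^2 ≡ 5^2 = 25 ≡ 25 (mod 271)
5^4 = (5^2)^2 ≡ 25^2 = 625 ≡ 83 (mod 271)
5^8 = (5^4)^2 ≡ 83^2 = 6889 ≡ 114 (mod 271)
5^16 = (5^8)^2 ≡ 114^2 = 12996 ≡ 259 (mod 271)
So B = 259. Amara then computes K = B^a mod p = 259^14 mod 271.
259^1 ≡ 259 (mod 271)
259^2 = (259^1)^2 ≡ 259^2 = 67081 ≡ 144 (mod 271)
259^4 = (259^2)^2 ≡ 144^2 = 20736 ≡ 140 (mod 271)
259^8 = (259^4)^2 ≡ 140^2 = 19600 ≡ 88 (mod 271)
259^14 = 259^8 · 259^4 · 259^2 ≡ 88 · 140 · 144 ≡ 114 (mod 271).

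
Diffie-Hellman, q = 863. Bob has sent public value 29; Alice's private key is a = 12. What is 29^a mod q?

Shared key K = 29^12 mod 863.
29^1 ≡ 29 (mod 863)
29^2 = (29^1)^2 ≡ 29^2 = 841 ≡ 841 (mod 863)
29^4 = (29^2)^2 ≡ 841^2 = 707281 ≡ 484 (mod 863)
29^8 = (29^4)^2 ≡ 484^2 = 234256 ≡ 383 (mod 863)
29^12 = 29^8 · 29^4 ≡ 383 · 484 ≡ 690 (mod 863).

690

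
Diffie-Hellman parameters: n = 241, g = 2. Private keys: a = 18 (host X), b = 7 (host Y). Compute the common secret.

64

Host Y sends B = g^b mod n = 2^7 mod 241.
2^1 ≡ 2 (mod 241)
2^2 = (2^1)^2 ≡ 2^2 = 4 ≡ 4 (mod 241)
2^4 = (2^2)^2 ≡ 4^2 = 16 ≡ 16 (mod 241)
2^7 = 2^4 · 2^2 · 2^1 ≡ 16 · 4 · 2 ≡ 128 (mod 241).
So B = 128. Host X then computes K = B^a mod n = 128^18 mod 241.
128^1 ≡ 128 (mod 241)
128^2 = (128^1)^2 ≡ 128^2 = 16384 ≡ 237 (mod 241)
128^4 = (128^2)^2 ≡ 237^2 = 56169 ≡ 16 (mod 241)
128^8 = (128^4)^2 ≡ 16^2 = 256 ≡ 15 (mod 241)
128^16 = (128^8)^2 ≡ 15^2 = 225 ≡ 225 (mod 241)
128^18 = 128^16 · 128^2 ≡ 225 · 237 ≡ 64 (mod 241).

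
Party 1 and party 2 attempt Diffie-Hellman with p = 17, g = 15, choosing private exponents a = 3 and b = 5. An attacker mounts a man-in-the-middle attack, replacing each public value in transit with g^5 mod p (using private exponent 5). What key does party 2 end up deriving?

Party 2 receives an attacker's public value M = 15^5 mod 17 instead of the honest one.
15^1 ≡ 15 (mod 17)
15^2 = (15^1)^2 ≡ 15^2 = 225 ≡ 4 (mod 17)
15^4 = (15^2)^2 ≡ 4^2 = 16 ≡ 16 (mod 17)
15^5 = 15^4 · 15^1 ≡ 16 · 15 ≡ 2 (mod 17).
So M = 2. Party 2 computes K = M^5 mod 17.
2^1 ≡ 2 (mod 17)
2^2 = (2^1)^2 ≡ 2^2 = 4 ≡ 4 (mod 17)
2^4 = (2^2)^2 ≡ 4^2 = 16 ≡ 16 (mod 17)
2^5 = 2^4 · 2^1 ≡ 16 · 2 ≡ 15 (mod 17).

15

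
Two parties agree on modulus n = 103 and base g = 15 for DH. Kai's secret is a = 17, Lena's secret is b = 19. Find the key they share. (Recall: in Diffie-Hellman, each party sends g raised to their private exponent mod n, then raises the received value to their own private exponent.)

46

Kai sends A = g^a mod n = 15^17 mod 103.
15^1 ≡ 15 (mod 103)
15^2 = (15^1)^2 ≡ 15^2 = 225 ≡ 19 (mod 103)
15^4 = (15^2)^2 ≡ 19^2 = 361 ≡ 52 (mod 103)
15^8 = (15^4)^2 ≡ 52^2 = 2704 ≡ 26 (mod 103)
15^16 = (15^8)^2 ≡ 26^2 = 676 ≡ 58 (mod 103)
15^17 = 15^16 · 15^1 ≡ 58 · 15 ≡ 46 (mod 103).
So A = 46. Lena then computes K = A^b mod n = 46^19 mod 103.
46^1 ≡ 46 (mod 103)
46^2 = (46^1)^2 ≡ 46^2 = 2116 ≡ 56 (mod 103)
46^4 = (46^2)^2 ≡ 56^2 = 3136 ≡ 46 (mod 103)
46^8 = (46^4)^2 ≡ 46^2 = 2116 ≡ 56 (mod 103)
46^16 = (46^8)^2 ≡ 56^2 = 3136 ≡ 46 (mod 103)
46^19 = 46^16 · 46^2 · 46^1 ≡ 46 · 56 · 46 ≡ 46 (mod 103).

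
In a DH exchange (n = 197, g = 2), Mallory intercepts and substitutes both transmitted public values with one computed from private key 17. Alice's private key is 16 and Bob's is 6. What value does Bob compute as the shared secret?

Bob receives Mallory's public value M = 2^17 mod 197 instead of the honest one.
2^1 ≡ 2 (mod 197)
2^2 = (2^1)^2 ≡ 2^2 = 4 ≡ 4 (mod 197)
2^4 = (2^2)^2 ≡ 4^2 = 16 ≡ 16 (mod 197)
2^8 = (2^4)^2 ≡ 16^2 = 256 ≡ 59 (mod 197)
2^16 = (2^8)^2 ≡ 59^2 = 3481 ≡ 132 (mod 197)
2^17 = 2^16 · 2^1 ≡ 132 · 2 ≡ 67 (mod 197).
So M = 67. Bob computes K = M^6 mod 197.
67^1 ≡ 67 (mod 197)
67^2 = (67^1)^2 ≡ 67^2 = 4489 ≡ 155 (mod 197)
67^4 = (67^2)^2 ≡ 155^2 = 24025 ≡ 188 (mod 197)
67^6 = 67^4 · 67^2 ≡ 188 · 155 ≡ 181 (mod 197).

181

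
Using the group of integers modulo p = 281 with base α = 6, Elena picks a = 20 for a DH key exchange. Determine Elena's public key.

Public value = 6^20 mod 281.
6^1 ≡ 6 (mod 281)
6^2 = (6^1)^2 ≡ 6^2 = 36 ≡ 36 (mod 281)
6^4 = (6^2)^2 ≡ 36^2 = 1296 ≡ 172 (mod 281)
6^8 = (6^4)^2 ≡ 172^2 = 29584 ≡ 79 (mod 281)
6^16 = (6^8)^2 ≡ 79^2 = 6241 ≡ 59 (mod 281)
6^20 = 6^16 · 6^4 ≡ 59 · 172 ≡ 32 (mod 281).

32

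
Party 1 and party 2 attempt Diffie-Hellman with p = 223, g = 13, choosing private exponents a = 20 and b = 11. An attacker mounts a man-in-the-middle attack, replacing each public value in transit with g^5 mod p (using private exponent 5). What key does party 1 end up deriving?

30

Party 1 receives an attacker's public value M = 13^5 mod 223 instead of the honest one.
13^1 ≡ 13 (mod 223)
13^2 = (13^1)^2 ≡ 13^2 = 169 ≡ 169 (mod 223)
13^4 = (13^2)^2 ≡ 169^2 = 28561 ≡ 17 (mod 223)
13^5 = 13^4 · 13^1 ≡ 17 · 13 ≡ 221 (mod 223).
So M = 221. Party 1 computes K = M^20 mod 223.
221^1 ≡ 221 (mod 223)
221^2 = (221^1)^2 ≡ 221^2 = 48841 ≡ 4 (mod 223)
221^4 = (221^2)^2 ≡ 4^2 = 16 ≡ 16 (mod 223)
221^8 = (221^4)^2 ≡ 16^2 = 256 ≡ 33 (mod 223)
221^16 = (221^8)^2 ≡ 33^2 = 1089 ≡ 197 (mod 223)
221^20 = 221^16 · 221^4 ≡ 197 · 16 ≡ 30 (mod 223).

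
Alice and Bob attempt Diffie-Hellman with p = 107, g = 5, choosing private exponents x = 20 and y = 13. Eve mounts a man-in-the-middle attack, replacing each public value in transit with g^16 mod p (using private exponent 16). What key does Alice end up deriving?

25

Alice receives Eve's public value M = 5^16 mod 107 instead of the honest one.
5^1 ≡ 5 (mod 107)
5^2 = (5^1)^2 ≡ 5^2 = 25 ≡ 25 (mod 107)
5^4 = (5^2)^2 ≡ 25^2 = 625 ≡ 90 (mod 107)
5^8 = (5^4)^2 ≡ 90^2 = 8100 ≡ 75 (mod 107)
5^16 = (5^8)^2 ≡ 75^2 = 5625 ≡ 61 (mod 107)
So M = 61. Alice computes K = M^20 mod 107.
61^1 ≡ 61 (mod 107)
61^2 = (61^1)^2 ≡ 61^2 = 3721 ≡ 83 (mod 107)
61^4 = (61^2)^2 ≡ 83^2 = 6889 ≡ 41 (mod 107)
61^8 = (61^4)^2 ≡ 41^2 = 1681 ≡ 76 (mod 107)
61^16 = (61^8)^2 ≡ 76^2 = 5776 ≡ 105 (mod 107)
61^20 = 61^16 · 61^4 ≡ 105 · 41 ≡ 25 (mod 107).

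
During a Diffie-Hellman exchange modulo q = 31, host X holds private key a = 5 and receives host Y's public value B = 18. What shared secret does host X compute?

25

Shared key K = 18^5 mod 31.
18^1 ≡ 18 (mod 31)
18^2 = (18^1)^2 ≡ 18^2 = 324 ≡ 14 (mod 31)
18^4 = (18^2)^2 ≡ 14^2 = 196 ≡ 10 (mod 31)
18^5 = 18^4 · 18^1 ≡ 10 · 18 ≡ 25 (mod 31).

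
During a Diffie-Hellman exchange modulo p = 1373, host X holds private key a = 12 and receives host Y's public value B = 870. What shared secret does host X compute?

106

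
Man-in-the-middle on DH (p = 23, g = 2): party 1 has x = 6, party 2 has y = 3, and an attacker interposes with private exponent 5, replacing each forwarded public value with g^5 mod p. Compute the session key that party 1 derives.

3

Party 1 receives an attacker's public value M = 2^5 mod 23 instead of the honest one.
2^1 ≡ 2 (mod 23)
2^2 = (2^1)^2 ≡ 2^2 = 4 ≡ 4 (mod 23)
2^4 = (2^2)^2 ≡ 4^2 = 16 ≡ 16 (mod 23)
2^5 = 2^4 · 2^1 ≡ 16 · 2 ≡ 9 (mod 23).
So M = 9. Party 1 computes K = M^6 mod 23.
9^1 ≡ 9 (mod 23)
9^2 = (9^1)^2 ≡ 9^2 = 81 ≡ 12 (mod 23)
9^4 = (9^2)^2 ≡ 12^2 = 144 ≡ 6 (mod 23)
9^6 = 9^4 · 9^2 ≡ 6 · 12 ≡ 3 (mod 23).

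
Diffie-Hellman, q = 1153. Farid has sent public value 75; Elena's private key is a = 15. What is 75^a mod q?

123

Shared key K = 75^15 mod 1153.
75^1 ≡ 75 (mod 1153)
75^2 = (75^1)^2 ≡ 75^2 = 5625 ≡ 1013 (mod 1153)
75^4 = (75^2)^2 ≡ 1013^2 = 1026169 ≡ 1152 (mod 1153)
75^8 = (75^4)^2 ≡ 1152^2 = 1327104 ≡ 1 (mod 1153)
75^15 = 75^8 · 75^4 · 75^2 · 75^1 ≡ 1 · 1152 · 1013 · 75 ≡ 123 (mod 1153).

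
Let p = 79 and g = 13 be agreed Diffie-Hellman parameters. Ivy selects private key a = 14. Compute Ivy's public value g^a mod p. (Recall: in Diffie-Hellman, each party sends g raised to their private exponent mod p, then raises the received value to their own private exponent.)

Public value = 13^14 mod 79.
13^1 ≡ 13 (mod 79)
13^2 = (13^1)^2 ≡ 13^2 = 169 ≡ 11 (mod 79)
13^4 = (13^2)^2 ≡ 11^2 = 121 ≡ 42 (mod 79)
13^8 = (13^4)^2 ≡ 42^2 = 1764 ≡ 26 (mod 79)
13^14 = 13^8 · 13^4 · 13^2 ≡ 26 · 42 · 11 ≡ 4 (mod 79).

4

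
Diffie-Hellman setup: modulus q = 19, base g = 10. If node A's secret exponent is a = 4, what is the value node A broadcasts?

6

Public value = 10^4 (mod 19).
10^1 ≡ 10 (mod 19)
10^2 = (10^1)^2 ≡ 10^2 = 100 ≡ 5 (mod 19)
10^4 = (10^2)^2 ≡ 5^2 = 25 ≡ 6 (mod 19)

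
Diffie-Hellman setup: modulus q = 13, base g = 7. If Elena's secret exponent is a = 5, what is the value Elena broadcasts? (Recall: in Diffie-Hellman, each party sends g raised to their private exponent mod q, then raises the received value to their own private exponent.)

11

Public value = 7^5 mod 13.
7^1 ≡ 7 (mod 13)
7^2 = (7^1)^2 ≡ 7^2 = 49 ≡ 10 (mod 13)
7^4 = (7^2)^2 ≡ 10^2 = 100 ≡ 9 (mod 13)
7^5 = 7^4 · 7^1 ≡ 9 · 7 ≡ 11 (mod 13).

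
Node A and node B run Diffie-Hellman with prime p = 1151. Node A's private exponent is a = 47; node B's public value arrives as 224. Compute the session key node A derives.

683

Shared key K = 224^47 mod 1151.
224^1 ≡ 224 (mod 1151)
224^2 = (224^1)^2 ≡ 224^2 = 50176 ≡ 683 (mod 1151)
224^4 = (224^2)^2 ≡ 683^2 = 466489 ≡ 334 (mod 1151)
224^8 = (224^4)^2 ≡ 334^2 = 111556 ≡ 1060 (mod 1151)
224^16 = (224^8)^2 ≡ 1060^2 = 1123600 ≡ 224 (mod 1151)
224^32 = (224^16)^2 ≡ 224^2 = 50176 ≡ 683 (mod 1151)
224^47 = 224^32 · 224^8 · 224^4 · 224^2 · 224^1 ≡ 683 · 1060 · 334 · 683 · 224 ≡ 683 (mod 1151).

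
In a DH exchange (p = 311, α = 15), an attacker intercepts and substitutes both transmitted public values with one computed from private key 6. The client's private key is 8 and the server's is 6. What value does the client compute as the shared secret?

24

The client receives an attacker's public value M = 15^6 mod 311 instead of the honest one.
15^1 ≡ 15 (mod 311)
15^2 = (15^1)^2 ≡ 15^2 = 225 ≡ 225 (mod 311)
15^4 = (15^2)^2 ≡ 225^2 = 50625 ≡ 243 (mod 311)
15^6 = 15^4 · 15^2 ≡ 243 · 225 ≡ 250 (mod 311).
So M = 250. The client computes K = M^8 mod 311.
250^1 ≡ 250 (mod 311)
250^2 = (250^1)^2 ≡ 250^2 = 62500 ≡ 300 (mod 311)
250^4 = (250^2)^2 ≡ 300^2 = 90000 ≡ 121 (mod 311)
250^8 = (250^4)^2 ≡ 121^2 = 14641 ≡ 24 (mod 311)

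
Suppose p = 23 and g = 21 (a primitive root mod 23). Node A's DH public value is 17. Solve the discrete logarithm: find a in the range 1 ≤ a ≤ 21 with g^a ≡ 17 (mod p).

Try successive powers of 21 modulo 23:
21^1 ≡ 21
21^2 ≡ 4
21^3 ≡ 15
21^4 ≡ 16
21^5 ≡ 14
21^6 ≡ 18
21^7 ≡ 10
21^8 ≡ 3
21^9 ≡ 17
Found: a = 9.

9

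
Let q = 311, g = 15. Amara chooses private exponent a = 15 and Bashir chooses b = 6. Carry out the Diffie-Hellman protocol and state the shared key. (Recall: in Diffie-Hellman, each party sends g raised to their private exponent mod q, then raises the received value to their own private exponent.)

169

Amara sends A = g^a mod q = 15^15 mod 311.
15^1 ≡ 15 (mod 311)
15^2 = (15^1)^2 ≡ 15^2 = 225 ≡ 225 (mod 311)
15^4 = (15^2)^2 ≡ 225^2 = 50625 ≡ 243 (mod 311)
15^8 = (15^4)^2 ≡ 243^2 = 59049 ≡ 270 (mod 311)
15^15 = 15^8 · 15^4 · 15^2 · 15^1 ≡ 270 · 243 · 225 · 15 ≡ 195 (mod 311).
So A = 195. Bashir then computes K = A^b mod q = 195^6 mod 311.
195^1 ≡ 195 (mod 311)
195^2 = (195^1)^2 ≡ 195^2 = 38025 ≡ 83 (mod 311)
195^4 = (195^2)^2 ≡ 83^2 = 6889 ≡ 47 (mod 311)
195^6 = 195^4 · 195^2 ≡ 47 · 83 ≡ 169 (mod 311).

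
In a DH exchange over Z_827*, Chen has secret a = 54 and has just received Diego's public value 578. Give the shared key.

Shared key K = 578^54 mod 827.
578^1 ≡ 578 (mod 827)
578^2 = (578^1)^2 ≡ 578^2 = 334084 ≡ 803 (mod 827)
578^4 = (578^2)^2 ≡ 803^2 = 644809 ≡ 576 (mod 827)
578^8 = (578^4)^2 ≡ 576^2 = 331776 ≡ 149 (mod 827)
578^16 = (578^8)^2 ≡ 149^2 = 22201 ≡ 699 (mod 827)
578^32 = (578^16)^2 ≡ 699^2 = 488601 ≡ 671 (mod 827)
578^54 = 578^32 · 578^16 · 578^4 · 578^2 ≡ 671 · 699 · 576 · 803 ≡ 82 (mod 827).

82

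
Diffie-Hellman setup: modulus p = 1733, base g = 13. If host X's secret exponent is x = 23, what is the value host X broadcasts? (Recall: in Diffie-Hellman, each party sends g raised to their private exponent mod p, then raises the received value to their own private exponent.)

519

Public value = 13^23 mod 1733.
13^1 ≡ 13 (mod 1733)
13^2 = (13^1)^2 ≡ 13^2 = 169 ≡ 169 (mod 1733)
13^4 = (13^2)^2 ≡ 169^2 = 28561 ≡ 833 (mod 1733)
13^8 = (13^4)^2 ≡ 833^2 = 693889 ≡ 689 (mod 1733)
13^16 = (13^8)^2 ≡ 689^2 = 474721 ≡ 1612 (mod 1733)
13^23 = 13^16 · 13^4 · 13^2 · 13^1 ≡ 1612 · 833 · 169 · 13 ≡ 519 (mod 1733).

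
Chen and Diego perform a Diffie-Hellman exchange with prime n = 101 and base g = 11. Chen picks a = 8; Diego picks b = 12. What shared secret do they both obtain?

Diego sends B = g^b mod n = 11^12 mod 101.
11^1 ≡ 11 (mod 101)
11^2 = (11^1)^2 ≡ 11^2 = 121 ≡ 20 (mod 101)
11^4 = (11^2)^2 ≡ 20^2 = 400 ≡ 97 (mod 101)
11^8 = (11^4)^2 ≡ 97^2 = 9409 ≡ 16 (mod 101)
11^12 = 11^8 · 11^4 ≡ 16 · 97 ≡ 37 (mod 101).
So B = 37. Chen then computes K = B^a mod n = 37^8 mod 101.
37^1 ≡ 37 (mod 101)
37^2 = (37^1)^2 ≡ 37^2 = 1369 ≡ 56 (mod 101)
37^4 = (37^2)^2 ≡ 56^2 = 3136 ≡ 5 (mod 101)
37^8 = (37^4)^2 ≡ 5^2 = 25 ≡ 25 (mod 101)

25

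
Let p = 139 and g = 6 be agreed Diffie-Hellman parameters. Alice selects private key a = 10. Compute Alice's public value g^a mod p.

64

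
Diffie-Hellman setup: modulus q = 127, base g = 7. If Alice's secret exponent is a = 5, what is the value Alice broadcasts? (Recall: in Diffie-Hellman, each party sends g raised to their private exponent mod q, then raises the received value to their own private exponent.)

Public value = 7^5 mod 127.
7^1 ≡ 7 (mod 127)
7^2 = (7^1)^2 ≡ 7^2 = 49 ≡ 49 (mod 127)
7^4 = (7^2)^2 ≡ 49^2 = 2401 ≡ 115 (mod 127)
7^5 = 7^4 · 7^1 ≡ 115 · 7 ≡ 43 (mod 127).

43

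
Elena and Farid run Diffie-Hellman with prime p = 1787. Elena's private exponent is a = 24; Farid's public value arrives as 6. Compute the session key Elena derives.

Shared key K = 6^24 mod 1787.
6^1 ≡ 6 (mod 1787)
6^2 = (6^1)^2 ≡ 6^2 = 36 ≡ 36 (mod 1787)
6^4 = (6^2)^2 ≡ 36^2 = 1296 ≡ 1296 (mod 1787)
6^8 = (6^4)^2 ≡ 1296^2 = 1679616 ≡ 1623 (mod 1787)
6^16 = (6^8)^2 ≡ 1623^2 = 2634129 ≡ 91 (mod 1787)
6^24 = 6^16 · 6^8 ≡ 91 · 1623 ≡ 1159 (mod 1787).

1159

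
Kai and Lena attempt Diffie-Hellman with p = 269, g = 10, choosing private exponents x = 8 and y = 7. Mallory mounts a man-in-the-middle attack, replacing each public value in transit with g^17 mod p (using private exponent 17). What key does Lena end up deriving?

Lena receives Mallory's public value M = 10^17 mod 269 instead of the honest one.
10^1 ≡ 10 (mod 269)
10^2 = (10^1)^2 ≡ 10^2 = 100 ≡ 100 (mod 269)
10^4 = (10^2)^2 ≡ 100^2 = 10000 ≡ 47 (mod 269)
10^8 = (10^4)^2 ≡ 47^2 = 2209 ≡ 57 (mod 269)
10^16 = (10^8)^2 ≡ 57^2 = 3249 ≡ 21 (mod 269)
10^17 = 10^16 · 10^1 ≡ 21 · 10 ≡ 210 (mod 269).
So M = 210. Lena computes K = M^7 mod 269.
210^1 ≡ 210 (mod 269)
210^2 = (210^1)^2 ≡ 210^2 = 44100 ≡ 253 (mod 269)
210^4 = (210^2)^2 ≡ 253^2 = 64009 ≡ 256 (mod 269)
210^7 = 210^4 · 210^2 · 210^1 ≡ 256 · 253 · 210 ≡ 102 (mod 269).

102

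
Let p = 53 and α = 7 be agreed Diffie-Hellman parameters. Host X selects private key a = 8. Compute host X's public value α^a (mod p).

44

Public value = 7^8 (mod 53).
7^1 ≡ 7 (mod 53)
7^2 = (7^1)^2 ≡ 7^2 = 49 ≡ 49 (mod 53)
7^4 = (7^2)^2 ≡ 49^2 = 2401 ≡ 16 (mod 53)
7^8 = (7^4)^2 ≡ 16^2 = 256 ≡ 44 (mod 53)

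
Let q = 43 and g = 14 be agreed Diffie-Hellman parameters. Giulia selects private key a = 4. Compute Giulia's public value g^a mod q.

Public value = 14^4 mod 43.
14^1 ≡ 14 (mod 43)
14^2 = (14^1)^2 ≡ 14^2 = 196 ≡ 24 (mod 43)
14^4 = (14^2)^2 ≡ 24^2 = 576 ≡ 17 (mod 43)

17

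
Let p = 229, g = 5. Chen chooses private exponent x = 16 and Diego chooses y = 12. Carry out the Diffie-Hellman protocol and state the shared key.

Diego sends B = g^y mod p = 5^12 mod 229.
5^1 ≡ 5 (mod 229)
5^2 = (5^1)^2 ≡ 5^2 = 25 ≡ 25 (mod 229)
5^4 = (5^2)^2 ≡ 25^2 = 625 ≡ 167 (mod 229)
5^8 = (5^4)^2 ≡ 167^2 = 27889 ≡ 180 (mod 229)
5^12 = 5^8 · 5^4 ≡ 180 · 167 ≡ 61 (mod 229).
So B = 61. Chen then computes K = B^x mod p = 61^16 mod 229.
61^1 ≡ 61 (mod 229)
61^2 = (61^1)^2 ≡ 61^2 = 3721 ≡ 57 (mod 229)
61^4 = (61^2)^2 ≡ 57^2 = 3249 ≡ 43 (mod 229)
61^8 = (61^4)^2 ≡ 43^2 = 1849 ≡ 17 (mod 229)
61^16 = (61^8)^2 ≡ 17^2 = 289 ≡ 60 (mod 229)

60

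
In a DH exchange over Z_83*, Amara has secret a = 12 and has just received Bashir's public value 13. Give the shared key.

65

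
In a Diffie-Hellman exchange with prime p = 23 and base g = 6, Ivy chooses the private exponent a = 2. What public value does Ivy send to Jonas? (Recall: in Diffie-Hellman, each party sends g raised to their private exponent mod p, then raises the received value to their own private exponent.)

Public value = 6^2 mod 23.
6^1 ≡ 6 (mod 23)
6^2 = (6^1)^2 ≡ 6^2 = 36 ≡ 13 (mod 23)

13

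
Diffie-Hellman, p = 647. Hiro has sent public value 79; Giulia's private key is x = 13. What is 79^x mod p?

63

Shared key K = 79^13 mod 647.
79^1 ≡ 79 (mod 647)
79^2 = (79^1)^2 ≡ 79^2 = 6241 ≡ 418 (mod 647)
79^4 = (79^2)^2 ≡ 418^2 = 174724 ≡ 34 (mod 647)
79^8 = (79^4)^2 ≡ 34^2 = 1156 ≡ 509 (mod 647)
79^13 = 79^8 · 79^4 · 79^1 ≡ 509 · 34 · 79 ≡ 63 (mod 647).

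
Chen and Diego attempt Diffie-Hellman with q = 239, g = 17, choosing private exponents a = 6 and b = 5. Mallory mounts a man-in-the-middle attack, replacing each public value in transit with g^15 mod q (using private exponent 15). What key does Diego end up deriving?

Diego receives Mallory's public value M = 17^15 mod 239 instead of the honest one.
17^1 ≡ 17 (mod 239)
17^2 = (17^1)^2 ≡ 17^2 = 289 ≡ 50 (mod 239)
17^4 = (17^2)^2 ≡ 50^2 = 2500 ≡ 110 (mod 239)
17^8 = (17^4)^2 ≡ 110^2 = 12100 ≡ 150 (mod 239)
17^15 = 17^8 · 17^4 · 17^2 · 17^1 ≡ 150 · 110 · 50 · 17 ≡ 2 (mod 239).
So M = 2. Diego computes K = M^5 mod 239.
2^1 ≡ 2 (mod 239)
2^2 = (2^1)^2 ≡ 2^2 = 4 ≡ 4 (mod 239)
2^4 = (2^2)^2 ≡ 4^2 = 16 ≡ 16 (mod 239)
2^5 = 2^4 · 2^1 ≡ 16 · 2 ≡ 32 (mod 239).

32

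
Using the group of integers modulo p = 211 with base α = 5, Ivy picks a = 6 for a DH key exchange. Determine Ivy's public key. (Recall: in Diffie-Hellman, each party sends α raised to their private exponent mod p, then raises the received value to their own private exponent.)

Public value = 5^6 mod 211.
5^1 ≡ 5 (mod 211)
5^2 = (5^1)^2 ≡ 5^2 = 25 ≡ 25 (mod 211)
5^4 = (5^2)^2 ≡ 25^2 = 625 ≡ 203 (mod 211)
5^6 = 5^4 · 5^2 ≡ 203 · 25 ≡ 11 (mod 211).

11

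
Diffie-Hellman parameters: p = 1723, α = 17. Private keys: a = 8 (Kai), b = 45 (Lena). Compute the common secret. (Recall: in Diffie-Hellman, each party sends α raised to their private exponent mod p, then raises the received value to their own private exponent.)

1670

Kai sends A = α^a mod p = 17^8 mod 1723.
17^1 ≡ 17 (mod 1723)
17^2 = (17^1)^2 ≡ 17^2 = 289 ≡ 289 (mod 1723)
17^4 = (17^2)^2 ≡ 289^2 = 83521 ≡ 817 (mod 1723)
17^8 = (17^4)^2 ≡ 817^2 = 667489 ≡ 688 (mod 1723)
So A = 688. Lena then computes K = A^b mod p = 688^45 mod 1723.
688^1 ≡ 688 (mod 1723)
688^2 = (688^1)^2 ≡ 688^2 = 473344 ≡ 1242 (mod 1723)
688^4 = (688^2)^2 ≡ 1242^2 = 1542564 ≡ 479 (mod 1723)
688^8 = (688^4)^2 ≡ 479^2 = 229441 ≡ 282 (mod 1723)
688^16 = (688^8)^2 ≡ 282^2 = 79524 ≡ 266 (mod 1723)
688^32 = (688^16)^2 ≡ 266^2 = 70756 ≡ 113 (mod 1723)
688^45 = 688^32 · 688^8 · 688^4 · 688^1 ≡ 113 · 282 · 479 · 688 ≡ 1670 (mod 1723).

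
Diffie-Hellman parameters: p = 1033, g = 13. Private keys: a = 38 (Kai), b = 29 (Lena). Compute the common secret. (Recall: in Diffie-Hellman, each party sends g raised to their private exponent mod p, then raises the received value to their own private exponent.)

529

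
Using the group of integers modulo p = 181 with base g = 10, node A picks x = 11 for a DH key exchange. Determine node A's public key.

153

Public value = 10^11 mod 181.
10^1 ≡ 10 (mod 181)
10^2 = (10^1)^2 ≡ 10^2 = 100 ≡ 100 (mod 181)
10^4 = (10^2)^2 ≡ 100^2 = 10000 ≡ 45 (mod 181)
10^8 = (10^4)^2 ≡ 45^2 = 2025 ≡ 34 (mod 181)
10^11 = 10^8 · 10^2 · 10^1 ≡ 34 · 100 · 10 ≡ 153 (mod 181).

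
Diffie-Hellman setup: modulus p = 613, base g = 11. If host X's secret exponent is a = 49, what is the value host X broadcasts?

Public value = 11^49 mod 613.
11^1 ≡ 11 (mod 613)
11^2 = (11^1)^2 ≡ 11^2 = 121 ≡ 121 (mod 613)
11^4 = (11^2)^2 ≡ 121^2 = 14641 ≡ 542 (mod 613)
11^8 = (11^4)^2 ≡ 542^2 = 293764 ≡ 137 (mod 613)
11^16 = (11^8)^2 ≡ 137^2 = 18769 ≡ 379 (mod 613)
11^32 = (11^16)^2 ≡ 379^2 = 143641 ≡ 199 (mod 613)
11^49 = 11^32 · 11^16 · 11^1 ≡ 199 · 379 · 11 ≡ 242 (mod 613).

242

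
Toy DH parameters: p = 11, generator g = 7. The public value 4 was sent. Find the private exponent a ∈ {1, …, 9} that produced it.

6

Try successive powers of 7 modulo 11:
7^1 ≡ 7
7^2 ≡ 5
7^3 ≡ 2
7^4 ≡ 3
7^5 ≡ 10
7^6 ≡ 4
Found: a = 6.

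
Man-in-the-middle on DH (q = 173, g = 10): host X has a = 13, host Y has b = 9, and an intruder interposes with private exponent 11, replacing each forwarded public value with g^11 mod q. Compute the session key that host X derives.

Host X receives an intruder's public value M = 10^11 mod 173 instead of the honest one.
10^1 ≡ 10 (mod 173)
10^2 = (10^1)^2 ≡ 10^2 = 100 ≡ 100 (mod 173)
10^4 = (10^2)^2 ≡ 100^2 = 10000 ≡ 139 (mod 173)
10^8 = (10^4)^2 ≡ 139^2 = 19321 ≡ 118 (mod 173)
10^11 = 10^8 · 10^2 · 10^1 ≡ 118 · 100 · 10 ≡ 14 (mod 173).
So M = 14. Host X computes K = M^13 mod 173.
14^1 ≡ 14 (mod 173)
14^2 = (14^1)^2 ≡ 14^2 = 196 ≡ 23 (mod 173)
14^4 = (14^2)^2 ≡ 23^2 = 529 ≡ 10 (mod 173)
14^8 = (14^4)^2 ≡ 10^2 = 100 ≡ 100 (mod 173)
14^13 = 14^8 · 14^4 · 14^1 ≡ 100 · 10 · 14 ≡ 160 (mod 173).

160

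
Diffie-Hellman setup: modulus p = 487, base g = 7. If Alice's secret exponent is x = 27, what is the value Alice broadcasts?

Public value = 7^27 mod 487.
7^1 ≡ 7 (mod 487)
7^2 = (7^1)^2 ≡ 7^2 = 49 ≡ 49 (mod 487)
7^4 = (7^2)^2 ≡ 49^2 = 2401 ≡ 453 (mod 487)
7^8 = (7^4)^2 ≡ 453^2 = 205209 ≡ 182 (mod 487)
7^16 = (7^8)^2 ≡ 182^2 = 33124 ≡ 8 (mod 487)
7^27 = 7^16 · 7^8 · 7^2 · 7^1 ≡ 8 · 182 · 49 · 7 ≡ 233 (mod 487).

233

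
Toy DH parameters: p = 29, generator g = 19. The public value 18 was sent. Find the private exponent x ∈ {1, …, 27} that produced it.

23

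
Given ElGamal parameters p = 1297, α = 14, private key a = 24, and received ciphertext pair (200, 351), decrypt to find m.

Shared mask s = c₁^a mod p = 200^24 mod 1297.
200^1 ≡ 200 (mod 1297)
200^2 = (200^1)^2 ≡ 200^2 = 40000 ≡ 1090 (mod 1297)
200^4 = (200^2)^2 ≡ 1090^2 = 1188100 ≡ 48 (mod 1297)
200^8 = (200^4)^2 ≡ 48^2 = 2304 ≡ 1007 (mod 1297)
200^16 = (200^8)^2 ≡ 1007^2 = 1014049 ≡ 1092 (mod 1297)
200^24 = 200^16 · 200^8 ≡ 1092 · 1007 ≡ 1085 (mod 1297).
So s = 1085; s⁻¹ ≡ 104 (mod 1297).
m = c₂ · s⁻¹ mod 1297 = 351 · 104 mod 1297 = 188.

188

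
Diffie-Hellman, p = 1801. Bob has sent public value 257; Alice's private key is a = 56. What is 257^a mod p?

1250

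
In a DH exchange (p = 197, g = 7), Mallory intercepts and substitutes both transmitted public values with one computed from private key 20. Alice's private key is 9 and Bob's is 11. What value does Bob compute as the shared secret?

182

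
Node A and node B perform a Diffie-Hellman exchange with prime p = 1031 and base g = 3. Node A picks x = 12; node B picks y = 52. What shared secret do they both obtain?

276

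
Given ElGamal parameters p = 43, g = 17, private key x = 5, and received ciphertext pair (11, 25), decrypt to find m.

Shared mask s = c₁^x mod p = 11^5 mod 43.
11^1 ≡ 11 (mod 43)
11^2 = (11^1)^2 ≡ 11^2 = 121 ≡ 35 (mod 43)
11^4 = (11^2)^2 ≡ 35^2 = 1225 ≡ 21 (mod 43)
11^5 = 11^4 · 11^1 ≡ 21 · 11 ≡ 16 (mod 43).
So s = 16; s⁻¹ ≡ 35 (mod 43).
m = c₂ · s⁻¹ mod 43 = 25 · 35 mod 43 = 15.

15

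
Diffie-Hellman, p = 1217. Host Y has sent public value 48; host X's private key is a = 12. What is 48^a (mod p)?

Shared key K = 48^12 mod 1217.
48^1 ≡ 48 (mod 1217)
48^2 = (48^1)^2 ≡ 48^2 = 2304 ≡ 1087 (mod 1217)
48^4 = (48^2)^2 ≡ 1087^2 = 1181569 ≡ 1079 (mod 1217)
48^8 = (48^4)^2 ≡ 1079^2 = 1164241 ≡ 789 (mod 1217)
48^12 = 48^8 · 48^4 ≡ 789 · 1079 ≡ 648 (mod 1217).

648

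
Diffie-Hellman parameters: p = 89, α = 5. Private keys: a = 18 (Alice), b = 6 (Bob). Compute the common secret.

32

Bob sends B = α^b mod p = 5^6 mod 89.
5^1 ≡ 5 (mod 89)
5^2 = (5^1)^2 ≡ 5^2 = 25 ≡ 25 (mod 89)
5^4 = (5^2)^2 ≡ 25^2 = 625 ≡ 2 (mod 89)
5^6 = 5^4 · 5^2 ≡ 2 · 25 ≡ 50 (mod 89).
So B = 50. Alice then computes K = B^a mod p = 50^18 mod 89.
50^1 ≡ 50 (mod 89)
50^2 = (50^1)^2 ≡ 50^2 = 2500 ≡ 8 (mod 89)
50^4 = (50^2)^2 ≡ 8^2 = 64 ≡ 64 (mod 89)
50^8 = (50^4)^2 ≡ 64^2 = 4096 ≡ 2 (mod 89)
50^16 = (50^8)^2 ≡ 2^2 = 4 ≡ 4 (mod 89)
50^18 = 50^16 · 50^2 ≡ 4 · 8 ≡ 32 (mod 89).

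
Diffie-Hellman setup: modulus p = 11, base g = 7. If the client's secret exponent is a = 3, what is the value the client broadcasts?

Public value = 7^3 mod 11.
7^1 ≡ 7 (mod 11)
7^2 = (7^1)^2 ≡ 7^2 = 49 ≡ 5 (mod 11)
7^3 = 7^2 · 7^1 ≡ 5 · 7 ≡ 2 (mod 11).

2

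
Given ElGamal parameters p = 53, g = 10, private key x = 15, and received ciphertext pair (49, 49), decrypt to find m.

13

Shared mask s = c₁^x mod p = 49^15 mod 53.
49^1 ≡ 49 (mod 53)
49^2 = (49^1)^2 ≡ 49^2 = 2401 ≡ 16 (mod 53)
49^4 = (49^2)^2 ≡ 16^2 = 256 ≡ 44 (mod 53)
49^8 = (49^4)^2 ≡ 44^2 = 1936 ≡ 28 (mod 53)
49^15 = 49^8 · 49^4 · 49^2 · 49^1 ≡ 28 · 44 · 16 · 49 ≡ 16 (mod 53).
So s = 16; s⁻¹ ≡ 10 (mod 53).
m = c₂ · s⁻¹ mod 53 = 49 · 10 mod 53 = 13.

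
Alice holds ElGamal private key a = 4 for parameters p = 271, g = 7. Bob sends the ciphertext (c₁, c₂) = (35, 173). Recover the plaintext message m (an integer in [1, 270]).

Shared mask s = c₁^a mod p = 35^4 mod 271.
35^1 ≡ 35 (mod 271)
35^2 = (35^1)^2 ≡ 35^2 = 1225 ≡ 141 (mod 271)
35^4 = (35^2)^2 ≡ 141^2 = 19881 ≡ 98 (mod 271)
So s = 98; s⁻¹ ≡ 224 (mod 271).
m = c₂ · s⁻¹ mod 271 = 173 · 224 mod 271 = 270.

270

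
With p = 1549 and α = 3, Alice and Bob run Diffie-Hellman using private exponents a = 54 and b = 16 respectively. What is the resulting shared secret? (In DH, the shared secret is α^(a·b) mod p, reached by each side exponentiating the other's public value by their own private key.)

879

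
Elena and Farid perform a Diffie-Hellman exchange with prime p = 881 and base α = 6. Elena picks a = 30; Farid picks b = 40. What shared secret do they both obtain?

413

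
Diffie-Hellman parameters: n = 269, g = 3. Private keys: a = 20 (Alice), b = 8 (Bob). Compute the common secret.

Alice sends A = g^a mod n = 3^20 mod 269.
3^1 ≡ 3 (mod 269)
3^2 = (3^1)^2 ≡ 3^2 = 9 ≡ 9 (mod 269)
3^4 = (3^2)^2 ≡ 9^2 = 81 ≡ 81 (mod 269)
3^8 = (3^4)^2 ≡ 81^2 = 6561 ≡ 105 (mod 269)
3^16 = (3^8)^2 ≡ 105^2 = 11025 ≡ 265 (mod 269)
3^20 = 3^16 · 3^4 ≡ 265 · 81 ≡ 214 (mod 269).
So A = 214. Bob then computes K = A^b mod n = 214^8 mod 269.
214^1 ≡ 214 (mod 269)
214^2 = (214^1)^2 ≡ 214^2 = 45796 ≡ 66 (mod 269)
214^4 = (214^2)^2 ≡ 66^2 = 4356 ≡ 52 (mod 269)
214^8 = (214^4)^2 ≡ 52^2 = 2704 ≡ 14 (mod 269)

14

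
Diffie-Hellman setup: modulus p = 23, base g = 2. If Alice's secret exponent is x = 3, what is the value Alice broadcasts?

8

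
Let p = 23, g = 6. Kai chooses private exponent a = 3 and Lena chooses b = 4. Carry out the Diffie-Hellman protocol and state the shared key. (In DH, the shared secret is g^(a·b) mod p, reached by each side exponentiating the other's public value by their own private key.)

Lena sends B = g^b mod p = 6^4 mod 23.
6^1 ≡ 6 (mod 23)
6^2 = (6^1)^2 ≡ 6^2 = 36 ≡ 13 (mod 23)
6^4 = (6^2)^2 ≡ 13^2 = 169 ≡ 8 (mod 23)
So B = 8. Kai then computes K = B^a mod p = 8^3 mod 23.
8^1 ≡ 8 (mod 23)
8^2 = (8^1)^2 ≡ 8^2 = 64 ≡ 18 (mod 23)
8^3 = 8^2 · 8^1 ≡ 18 · 8 ≡ 6 (mod 23).

6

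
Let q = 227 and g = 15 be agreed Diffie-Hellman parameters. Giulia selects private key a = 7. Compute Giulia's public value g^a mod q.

Public value = 15^7 mod 227.
15^1 ≡ 15 (mod 227)
15^2 = (15^1)^2 ≡ 15^2 = 225 ≡ 225 (mod 227)
15^4 = (15^2)^2 ≡ 225^2 = 50625 ≡ 4 (mod 227)
15^7 = 15^4 · 15^2 · 15^1 ≡ 4 · 225 · 15 ≡ 107 (mod 227).

107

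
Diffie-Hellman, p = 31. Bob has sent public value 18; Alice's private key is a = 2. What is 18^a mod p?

14

Shared key K = 18^2 mod 31.
18^1 ≡ 18 (mod 31)
18^2 = (18^1)^2 ≡ 18^2 = 324 ≡ 14 (mod 31)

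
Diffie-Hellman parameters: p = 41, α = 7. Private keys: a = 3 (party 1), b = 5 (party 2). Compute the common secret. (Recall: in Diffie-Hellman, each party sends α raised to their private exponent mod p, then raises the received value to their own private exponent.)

Party 2 sends B = α^b mod p = 7^5 mod 41.
7^1 ≡ 7 (mod 41)
7^2 = (7^1)^2 ≡ 7^2 = 49 ≡ 8 (mod 41)
7^4 = (7^2)^2 ≡ 8^2 = 64 ≡ 23 (mod 41)
7^5 = 7^4 · 7^1 ≡ 23 · 7 ≡ 38 (mod 41).
So B = 38. Party 1 then computes K = B^a mod p = 38^3 mod 41.
38^1 ≡ 38 (mod 41)
38^2 = (38^1)^2 ≡ 38^2 = 1444 ≡ 9 (mod 41)
38^3 = 38^2 · 38^1 ≡ 9 · 38 ≡ 14 (mod 41).

14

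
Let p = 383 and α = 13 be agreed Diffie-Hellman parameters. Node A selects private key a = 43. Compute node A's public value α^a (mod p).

302

Public value = 13^43 (mod 383).
13^1 ≡ 13 (mod 383)
13^2 = (13^1)^2 ≡ 13^2 = 169 ≡ 169 (mod 383)
13^4 = (13^2)^2 ≡ 169^2 = 28561 ≡ 219 (mod 383)
13^8 = (13^4)^2 ≡ 219^2 = 47961 ≡ 86 (mod 383)
13^16 = (13^8)^2 ≡ 86^2 = 7396 ≡ 119 (mod 383)
13^32 = (13^16)^2 ≡ 119^2 = 14161 ≡ 373 (mod 383)
13^43 = 13^32 · 13^8 · 13^2 · 13^1 ≡ 373 · 86 · 169 · 13 ≡ 302 (mod 383).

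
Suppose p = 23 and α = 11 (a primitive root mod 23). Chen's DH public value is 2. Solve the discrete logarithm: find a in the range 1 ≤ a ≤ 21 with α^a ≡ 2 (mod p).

10

Try successive powers of 11 modulo 23:
11^1 ≡ 11
11^2 ≡ 6
11^3 ≡ 20
11^4 ≡ 13
11^5 ≡ 5
11^6 ≡ 9
11^7 ≡ 7
11^8 ≡ 8
11^9 ≡ 19
11^10 ≡ 2
Found: a = 10.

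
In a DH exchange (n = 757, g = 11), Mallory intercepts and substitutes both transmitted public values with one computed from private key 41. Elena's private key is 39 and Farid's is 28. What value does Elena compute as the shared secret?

Elena receives Mallory's public value M = 11^41 mod 757 instead of the honest one.
11^1 ≡ 11 (mod 757)
11^2 = (11^1)^2 ≡ 11^2 = 121 ≡ 121 (mod 757)
11^4 = (11^2)^2 ≡ 121^2 = 14641 ≡ 258 (mod 757)
11^8 = (11^4)^2 ≡ 258^2 = 66564 ≡ 705 (mod 757)
11^16 = (11^8)^2 ≡ 705^2 = 497025 ≡ 433 (mod 757)
11^32 = (11^16)^2 ≡ 433^2 = 187489 ≡ 510 (mod 757)
11^41 = 11^32 · 11^8 · 11^1 ≡ 510 · 705 · 11 ≡ 482 (mod 757).
So M = 482. Elena computes K = M^39 mod 757.
482^1 ≡ 482 (mod 757)
482^2 = (482^1)^2 ≡ 482^2 = 232324 ≡ 682 (mod 757)
482^4 = (482^2)^2 ≡ 682^2 = 465124 ≡ 326 (mod 757)
482^8 = (482^4)^2 ≡ 326^2 = 106276 ≡ 296 (mod 757)
482^16 = (482^8)^2 ≡ 296^2 = 87616 ≡ 561 (mod 757)
482^32 = (482^16)^2 ≡ 561^2 = 314721 ≡ 566 (mod 757)
482^39 = 482^32 · 482^4 · 482^2 · 482^1 ≡ 566 · 326 · 682 · 482 ≡ 624 (mod 757).

624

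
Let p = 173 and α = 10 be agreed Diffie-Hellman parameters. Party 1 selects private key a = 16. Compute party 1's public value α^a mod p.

Public value = 10^16 mod 173.
10^1 ≡ 10 (mod 173)
10^2 = (10^1)^2 ≡ 10^2 = 100 ≡ 100 (mod 173)
10^4 = (10^2)^2 ≡ 100^2 = 10000 ≡ 139 (mod 173)
10^8 = (10^4)^2 ≡ 139^2 = 19321 ≡ 118 (mod 173)
10^16 = (10^8)^2 ≡ 118^2 = 13924 ≡ 84 (mod 173)

84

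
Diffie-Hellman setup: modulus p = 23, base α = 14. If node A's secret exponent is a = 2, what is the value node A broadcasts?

12

Public value = 14^2 (mod 23).
14^1 ≡ 14 (mod 23)
14^2 = (14^1)^2 ≡ 14^2 = 196 ≡ 12 (mod 23)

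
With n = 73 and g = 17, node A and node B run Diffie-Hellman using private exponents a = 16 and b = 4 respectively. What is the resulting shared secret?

Node B sends B = g^b mod n = 17^4 mod 73.
17^1 ≡ 17 (mod 73)
17^2 = (17^1)^2 ≡ 17^2 = 289 ≡ 70 (mod 73)
17^4 = (17^2)^2 ≡ 70^2 = 4900 ≡ 9 (mod 73)
So B = 9. Node A then computes K = B^a mod n = 9^16 mod 73.
9^1 ≡ 9 (mod 73)
9^2 = (9^1)^2 ≡ 9^2 = 81 ≡ 8 (mod 73)
9^4 = (9^2)^2 ≡ 8^2 = 64 ≡ 64 (mod 73)
9^8 = (9^4)^2 ≡ 64^2 = 4096 ≡ 8 (mod 73)
9^16 = (9^8)^2 ≡ 8^2 = 64 ≡ 64 (mod 73)

64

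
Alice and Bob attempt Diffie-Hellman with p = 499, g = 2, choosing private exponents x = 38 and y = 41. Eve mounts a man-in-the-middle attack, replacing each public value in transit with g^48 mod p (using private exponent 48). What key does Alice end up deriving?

125

Alice receives Eve's public value M = 2^48 mod 499 instead of the honest one.
2^1 ≡ 2 (mod 499)
2^2 = (2^1)^2 ≡ 2^2 = 4 ≡ 4 (mod 499)
2^4 = (2^2)^2 ≡ 4^2 = 16 ≡ 16 (mod 499)
2^8 = (2^4)^2 ≡ 16^2 = 256 ≡ 256 (mod 499)
2^16 = (2^8)^2 ≡ 256^2 = 65536 ≡ 167 (mod 499)
2^32 = (2^16)^2 ≡ 167^2 = 27889 ≡ 444 (mod 499)
2^48 = 2^32 · 2^16 ≡ 444 · 167 ≡ 296 (mod 499).
So M = 296. Alice computes K = M^38 mod 499.
296^1 ≡ 296 (mod 499)
296^2 = (296^1)^2 ≡ 296^2 = 87616 ≡ 291 (mod 499)
296^4 = (296^2)^2 ≡ 291^2 = 84681 ≡ 350 (mod 499)
296^8 = (296^4)^2 ≡ 350^2 = 122500 ≡ 245 (mod 499)
296^16 = (296^8)^2 ≡ 245^2 = 60025 ≡ 145 (mod 499)
296^32 = (296^16)^2 ≡ 145^2 = 21025 ≡ 67 (mod 499)
296^38 = 296^32 · 296^4 · 296^2 ≡ 67 · 350 · 291 ≡ 125 (mod 499).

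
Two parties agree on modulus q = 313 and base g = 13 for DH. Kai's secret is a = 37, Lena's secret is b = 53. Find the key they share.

Kai sends A = g^a mod q = 13^37 mod 313.
13^1 ≡ 13 (mod 313)
13^2 = (13^1)^2 ≡ 13^2 = 169 ≡ 169 (mod 313)
13^4 = (13^2)^2 ≡ 169^2 = 28561 ≡ 78 (mod 313)
13^8 = (13^4)^2 ≡ 78^2 = 6084 ≡ 137 (mod 313)
13^16 = (13^8)^2 ≡ 137^2 = 18769 ≡ 302 (mod 313)
13^32 = (13^16)^2 ≡ 302^2 = 91204 ≡ 121 (mod 313)
13^37 = 13^32 · 13^4 · 13^1 ≡ 121 · 78 · 13 ≡ 311 (mod 313).
So A = 311. Lena then computes K = A^b mod q = 311^53 mod 313.
311^1 ≡ 311 (mod 313)
311^2 = (311^1)^2 ≡ 311^2 = 96721 ≡ 4 (mod 313)
311^4 = (311^2)^2 ≡ 4^2 = 16 ≡ 16 (mod 313)
311^8 = (311^4)^2 ≡ 16^2 = 256 ≡ 256 (mod 313)
311^16 = (311^8)^2 ≡ 256^2 = 65536 ≡ 119 (mod 313)
311^32 = (311^16)^2 ≡ 119^2 = 14161 ≡ 76 (mod 313)
311^53 = 311^32 · 311^16 · 311^4 · 311^1 ≡ 76 · 119 · 16 · 311 ≡ 117 (mod 313).

117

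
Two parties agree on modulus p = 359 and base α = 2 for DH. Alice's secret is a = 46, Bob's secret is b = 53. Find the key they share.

240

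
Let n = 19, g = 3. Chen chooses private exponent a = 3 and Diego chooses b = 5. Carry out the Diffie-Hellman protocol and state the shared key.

Chen sends A = g^a mod n = 3^3 mod 19.
3^1 ≡ 3 (mod 19)
3^2 = (3^1)^2 ≡ 3^2 = 9 ≡ 9 (mod 19)
3^3 = 3^2 · 3^1 ≡ 9 · 3 ≡ 8 (mod 19).
So A = 8. Diego then computes K = A^b mod n = 8^5 mod 19.
8^1 ≡ 8 (mod 19)
8^2 = (8^1)^2 ≡ 8^2 = 64 ≡ 7 (mod 19)
8^4 = (8^2)^2 ≡ 7^2 = 49 ≡ 11 (mod 19)
8^5 = 8^4 · 8^1 ≡ 11 · 8 ≡ 12 (mod 19).

12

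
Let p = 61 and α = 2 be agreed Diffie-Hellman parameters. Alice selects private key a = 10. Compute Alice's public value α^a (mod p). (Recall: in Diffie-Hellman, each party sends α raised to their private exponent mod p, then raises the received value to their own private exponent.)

Public value = 2^10 (mod 61).
2^1 ≡ 2 (mod 61)
2^2 = (2^1)^2 ≡ 2^2 = 4 ≡ 4 (mod 61)
2^4 = (2^2)^2 ≡ 4^2 = 16 ≡ 16 (mod 61)
2^8 = (2^4)^2 ≡ 16^2 = 256 ≡ 12 (mod 61)
2^10 = 2^8 · 2^2 ≡ 12 · 4 ≡ 48 (mod 61).

48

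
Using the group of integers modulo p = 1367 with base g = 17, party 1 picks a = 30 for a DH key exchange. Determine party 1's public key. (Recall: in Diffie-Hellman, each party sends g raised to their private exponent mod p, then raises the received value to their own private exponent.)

Public value = 17^30 (mod 1367).
17^1 ≡ 17 (mod 1367)
17^2 = (17^1)^2 ≡ 17^2 = 289 ≡ 289 (mod 1367)
17^4 = (17^2)^2 ≡ 289^2 = 83521 ≡ 134 (mod 1367)
17^8 = (17^4)^2 ≡ 134^2 = 17956 ≡ 185 (mod 1367)
17^16 = (17^8)^2 ≡ 185^2 = 34225 ≡ 50 (mod 1367)
17^30 = 17^16 · 17^8 · 17^4 · 17^2 ≡ 50 · 185 · 134 · 289 ≡ 1352 (mod 1367).

1352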